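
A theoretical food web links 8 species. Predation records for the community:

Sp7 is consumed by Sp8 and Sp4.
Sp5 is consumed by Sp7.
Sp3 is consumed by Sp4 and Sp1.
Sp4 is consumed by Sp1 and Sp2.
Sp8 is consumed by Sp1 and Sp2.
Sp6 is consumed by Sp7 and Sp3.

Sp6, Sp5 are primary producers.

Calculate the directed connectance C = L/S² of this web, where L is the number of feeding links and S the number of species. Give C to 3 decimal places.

C = 0.172

The web has S = 8 species and L = 11 feeding links.
C = L / S² = 11 / 64 = 0.1719 ≈ 0.172.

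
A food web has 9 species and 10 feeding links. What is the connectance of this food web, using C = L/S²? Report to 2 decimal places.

C = 0.12

The web has S = 9 species and L = 10 feeding links.
C = L / S² = 10 / 81 = 0.1235 ≈ 0.12.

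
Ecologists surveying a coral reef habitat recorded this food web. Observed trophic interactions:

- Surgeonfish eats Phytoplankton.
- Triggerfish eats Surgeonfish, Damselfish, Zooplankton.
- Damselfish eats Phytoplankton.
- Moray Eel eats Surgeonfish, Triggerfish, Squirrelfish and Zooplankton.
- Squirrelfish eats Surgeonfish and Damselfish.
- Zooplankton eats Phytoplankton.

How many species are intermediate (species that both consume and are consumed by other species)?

5

Intermediate species (has both prey and predators): Zooplankton, Damselfish, Surgeonfish, Squirrelfish, Triggerfish.
Count: 5.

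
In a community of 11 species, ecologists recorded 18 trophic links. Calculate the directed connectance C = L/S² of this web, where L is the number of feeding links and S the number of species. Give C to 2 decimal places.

C = 0.15

The web has S = 11 species and L = 18 feeding links.
C = L / S² = 18 / 121 = 0.1488 ≈ 0.15.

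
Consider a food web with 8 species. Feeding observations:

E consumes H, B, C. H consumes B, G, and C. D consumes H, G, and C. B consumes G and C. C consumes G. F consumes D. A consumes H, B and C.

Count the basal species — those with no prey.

Basal species (no prey listed): G.
Count: 1.

1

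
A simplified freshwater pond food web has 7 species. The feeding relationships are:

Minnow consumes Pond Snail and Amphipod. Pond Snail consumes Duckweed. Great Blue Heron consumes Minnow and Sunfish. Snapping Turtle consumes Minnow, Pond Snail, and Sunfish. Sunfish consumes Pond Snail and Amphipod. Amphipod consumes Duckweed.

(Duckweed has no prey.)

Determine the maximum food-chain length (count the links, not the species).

One longest chain: Duckweed → Pond Snail → Sunfish → Snapping Turtle.
It has 4 species and 3 links.

3 links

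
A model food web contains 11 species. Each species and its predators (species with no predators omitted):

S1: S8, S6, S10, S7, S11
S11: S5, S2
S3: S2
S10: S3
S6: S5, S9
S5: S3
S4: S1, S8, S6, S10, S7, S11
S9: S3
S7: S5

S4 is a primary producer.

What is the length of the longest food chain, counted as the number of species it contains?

One longest chain: S4 → S1 → S6 → S9 → S3 → S2.
It has 6 species and 5 links.

6 species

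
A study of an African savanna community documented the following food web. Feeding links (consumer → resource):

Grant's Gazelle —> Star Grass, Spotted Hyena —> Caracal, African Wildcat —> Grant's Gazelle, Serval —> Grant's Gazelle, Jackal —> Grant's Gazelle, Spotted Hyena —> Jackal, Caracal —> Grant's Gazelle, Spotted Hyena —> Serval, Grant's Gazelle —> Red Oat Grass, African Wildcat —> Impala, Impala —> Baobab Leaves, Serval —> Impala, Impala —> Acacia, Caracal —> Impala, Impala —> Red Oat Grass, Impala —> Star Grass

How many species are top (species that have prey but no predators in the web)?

2

Top species (has prey, but nothing eats it): African Wildcat, Spotted Hyena.
Count: 2.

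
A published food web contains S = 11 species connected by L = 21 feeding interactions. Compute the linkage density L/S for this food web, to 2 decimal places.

L/S = 1.91

There are L = 21 links among S = 11 species.
L/S = 21/11 = 1.9091 ≈ 1.91.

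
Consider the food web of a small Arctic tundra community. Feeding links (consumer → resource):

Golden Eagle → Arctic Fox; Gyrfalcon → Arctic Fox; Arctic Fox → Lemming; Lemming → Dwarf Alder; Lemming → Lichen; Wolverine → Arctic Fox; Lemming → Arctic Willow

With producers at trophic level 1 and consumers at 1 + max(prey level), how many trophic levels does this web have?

Producers (level 1): Lichen, Arctic Willow, Dwarf Alder.
Lichen → Lemming → Arctic Fox → Golden Eagle gives Golden Eagle level 4.
No species has a prey at level 4, so no species reaches level 5.

4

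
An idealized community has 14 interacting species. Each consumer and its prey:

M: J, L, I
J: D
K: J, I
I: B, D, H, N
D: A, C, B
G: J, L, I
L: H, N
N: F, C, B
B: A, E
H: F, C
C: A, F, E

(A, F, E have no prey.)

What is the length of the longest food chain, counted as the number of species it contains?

One longest chain: A → C → D → J → G.
It has 5 species and 4 links.

5 species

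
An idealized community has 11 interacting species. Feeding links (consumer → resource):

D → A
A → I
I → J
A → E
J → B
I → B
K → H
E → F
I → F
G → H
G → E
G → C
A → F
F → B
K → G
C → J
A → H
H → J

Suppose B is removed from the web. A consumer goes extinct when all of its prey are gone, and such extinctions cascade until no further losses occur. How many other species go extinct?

10

Remove B.
Round 1: F (all prey gone), J (all prey gone) → extinct.
Round 2: C (all prey gone), I (all prey gone), H (all prey gone), E (all prey gone) → extinct.
Round 3: A (all prey gone), G (all prey gone) → extinct.
Round 4: K (all prey gone), D (all prey gone) → extinct.
No further losses. Total secondary extinctions: 10.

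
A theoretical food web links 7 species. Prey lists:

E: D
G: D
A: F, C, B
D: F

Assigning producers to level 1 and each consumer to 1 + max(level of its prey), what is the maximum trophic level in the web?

Producers (level 1): F, C, B.
F → D → G gives G level 3.
No species has a prey at level 3, so no species reaches level 4.

3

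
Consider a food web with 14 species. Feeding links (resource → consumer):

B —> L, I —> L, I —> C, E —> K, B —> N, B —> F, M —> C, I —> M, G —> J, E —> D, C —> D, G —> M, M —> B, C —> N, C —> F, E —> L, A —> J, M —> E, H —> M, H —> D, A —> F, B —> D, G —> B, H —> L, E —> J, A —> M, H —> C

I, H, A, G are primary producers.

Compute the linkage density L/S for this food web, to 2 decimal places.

There are L = 27 links among S = 14 species.
L/S = 27/14 = 1.9286 ≈ 1.93.

L/S = 1.93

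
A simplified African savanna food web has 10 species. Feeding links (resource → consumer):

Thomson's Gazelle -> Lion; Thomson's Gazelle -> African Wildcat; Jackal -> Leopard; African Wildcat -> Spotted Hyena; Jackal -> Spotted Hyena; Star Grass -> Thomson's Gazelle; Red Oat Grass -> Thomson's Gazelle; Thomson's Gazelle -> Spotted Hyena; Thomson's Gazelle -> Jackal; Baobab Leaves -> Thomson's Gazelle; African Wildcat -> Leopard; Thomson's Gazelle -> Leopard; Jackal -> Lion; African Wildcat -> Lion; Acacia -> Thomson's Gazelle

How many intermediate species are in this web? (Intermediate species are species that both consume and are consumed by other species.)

3

Intermediate species (has both prey and predators): Thomson's Gazelle, African Wildcat, Jackal.
Count: 3.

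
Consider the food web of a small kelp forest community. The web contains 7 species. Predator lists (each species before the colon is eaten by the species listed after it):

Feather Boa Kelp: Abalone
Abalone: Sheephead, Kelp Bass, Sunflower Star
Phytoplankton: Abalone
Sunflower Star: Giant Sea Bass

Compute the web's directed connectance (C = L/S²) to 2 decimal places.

C = 0.12

The web has S = 7 species and L = 6 feeding links.
C = L / S² = 6 / 49 = 0.1224 ≈ 0.12.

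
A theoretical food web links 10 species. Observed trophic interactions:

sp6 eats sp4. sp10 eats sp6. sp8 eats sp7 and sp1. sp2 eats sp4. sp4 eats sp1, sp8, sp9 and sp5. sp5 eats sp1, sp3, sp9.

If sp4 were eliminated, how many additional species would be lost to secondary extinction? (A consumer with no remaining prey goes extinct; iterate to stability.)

Remove sp4.
Round 1: sp6 (all prey gone), sp2 (all prey gone) → extinct.
Round 2: sp10 (all prey gone) → extinct.
No further losses. Total secondary extinctions: 3.

3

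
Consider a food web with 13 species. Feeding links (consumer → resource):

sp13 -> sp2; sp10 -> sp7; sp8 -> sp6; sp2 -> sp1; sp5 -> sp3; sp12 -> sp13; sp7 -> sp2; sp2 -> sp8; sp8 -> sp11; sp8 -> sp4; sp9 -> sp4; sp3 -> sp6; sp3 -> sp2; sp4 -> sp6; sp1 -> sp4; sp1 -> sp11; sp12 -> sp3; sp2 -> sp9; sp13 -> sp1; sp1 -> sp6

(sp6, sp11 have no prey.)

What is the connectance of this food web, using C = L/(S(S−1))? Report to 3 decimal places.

The web has S = 13 species and L = 20 feeding links.
C = L / (S(S−1)) = 20 / 156 = 0.1282 ≈ 0.128.

C = 0.128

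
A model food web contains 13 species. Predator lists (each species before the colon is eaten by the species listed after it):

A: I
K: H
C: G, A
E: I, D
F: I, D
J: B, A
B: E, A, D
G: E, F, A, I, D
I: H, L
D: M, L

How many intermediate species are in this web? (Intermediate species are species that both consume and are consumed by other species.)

7

Intermediate species (has both prey and predators): G, B, E, F, A, I, D.
Count: 7.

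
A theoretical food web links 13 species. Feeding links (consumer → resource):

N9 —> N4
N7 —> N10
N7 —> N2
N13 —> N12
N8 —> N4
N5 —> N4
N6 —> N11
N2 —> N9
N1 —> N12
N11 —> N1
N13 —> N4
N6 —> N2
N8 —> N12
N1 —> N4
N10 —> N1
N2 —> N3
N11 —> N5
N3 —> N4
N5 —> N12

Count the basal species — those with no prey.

2

Basal species (no prey listed): N4, N12.
Count: 2.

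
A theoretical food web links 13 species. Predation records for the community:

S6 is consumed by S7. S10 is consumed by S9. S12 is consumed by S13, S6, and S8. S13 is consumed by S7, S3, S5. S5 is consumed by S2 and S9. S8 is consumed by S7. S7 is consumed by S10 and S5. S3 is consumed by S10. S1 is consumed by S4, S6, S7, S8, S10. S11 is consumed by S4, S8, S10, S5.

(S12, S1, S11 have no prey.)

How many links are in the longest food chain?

One longest chain: S12 → S8 → S7 → S5 → S2.
It has 5 species and 4 links.

4 links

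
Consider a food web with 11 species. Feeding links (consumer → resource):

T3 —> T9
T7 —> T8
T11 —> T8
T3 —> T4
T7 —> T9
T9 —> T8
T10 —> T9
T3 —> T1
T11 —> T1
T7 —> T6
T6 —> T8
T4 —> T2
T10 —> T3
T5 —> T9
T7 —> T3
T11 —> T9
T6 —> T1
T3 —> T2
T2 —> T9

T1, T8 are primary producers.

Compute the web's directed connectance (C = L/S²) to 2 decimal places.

The web has S = 11 species and L = 19 feeding links.
C = L / S² = 19 / 121 = 0.1570 ≈ 0.16.

C = 0.16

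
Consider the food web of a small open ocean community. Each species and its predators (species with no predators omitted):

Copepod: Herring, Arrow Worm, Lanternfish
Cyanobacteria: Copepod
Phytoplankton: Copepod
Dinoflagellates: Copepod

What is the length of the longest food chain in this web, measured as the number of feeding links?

2 links

One longest chain: Phytoplankton → Copepod → Herring.
It has 3 species and 2 links.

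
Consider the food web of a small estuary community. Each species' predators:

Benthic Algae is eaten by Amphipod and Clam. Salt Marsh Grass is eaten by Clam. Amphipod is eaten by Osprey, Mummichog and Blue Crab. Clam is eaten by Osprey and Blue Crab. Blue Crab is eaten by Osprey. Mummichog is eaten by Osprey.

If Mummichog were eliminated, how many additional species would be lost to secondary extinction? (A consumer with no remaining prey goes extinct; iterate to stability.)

Remove Mummichog.
Every predator of it retains at least one other prey: Osprey still has Clam, Amphipod, Blue Crab.
No consumer loses all prey, so no secondary extinctions occur.

0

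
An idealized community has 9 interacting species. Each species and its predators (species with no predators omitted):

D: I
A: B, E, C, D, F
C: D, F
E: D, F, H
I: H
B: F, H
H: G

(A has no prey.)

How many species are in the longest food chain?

6 species

One longest chain: A → E → D → I → H → G.
It has 6 species and 5 links.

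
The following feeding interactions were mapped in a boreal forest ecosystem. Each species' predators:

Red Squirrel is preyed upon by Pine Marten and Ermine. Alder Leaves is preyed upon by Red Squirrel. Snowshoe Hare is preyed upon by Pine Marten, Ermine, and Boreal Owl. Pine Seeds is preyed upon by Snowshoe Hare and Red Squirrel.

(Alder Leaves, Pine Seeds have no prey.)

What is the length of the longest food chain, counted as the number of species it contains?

3 species

One longest chain: Alder Leaves → Red Squirrel → Pine Marten.
It has 3 species and 2 links.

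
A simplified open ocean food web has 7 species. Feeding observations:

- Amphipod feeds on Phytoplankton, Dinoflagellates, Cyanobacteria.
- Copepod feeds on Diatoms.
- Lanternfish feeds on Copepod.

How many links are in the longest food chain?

2 links

One longest chain: Diatoms → Copepod → Lanternfish.
It has 3 species and 2 links.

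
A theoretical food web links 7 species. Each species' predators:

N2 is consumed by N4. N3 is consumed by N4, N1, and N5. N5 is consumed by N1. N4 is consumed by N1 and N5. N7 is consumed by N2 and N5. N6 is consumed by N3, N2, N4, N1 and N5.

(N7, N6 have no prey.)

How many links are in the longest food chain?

One longest chain: N6 → N3 → N4 → N5 → N1.
It has 5 species and 4 links.

4 links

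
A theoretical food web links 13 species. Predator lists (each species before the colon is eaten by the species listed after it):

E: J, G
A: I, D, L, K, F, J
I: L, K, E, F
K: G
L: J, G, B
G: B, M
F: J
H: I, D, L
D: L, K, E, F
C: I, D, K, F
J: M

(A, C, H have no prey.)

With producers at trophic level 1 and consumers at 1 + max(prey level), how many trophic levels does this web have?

Producers (level 1): A, C, H.
A → I → L → G → B gives B level 5.
No species has a prey at level 5, so no species reaches level 6.

5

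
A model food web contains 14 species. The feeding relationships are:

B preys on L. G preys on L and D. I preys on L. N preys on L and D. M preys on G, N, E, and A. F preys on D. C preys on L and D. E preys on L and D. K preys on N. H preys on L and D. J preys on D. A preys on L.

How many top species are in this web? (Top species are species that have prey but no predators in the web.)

8

Top species (has prey, but nothing eats it): H, J, C, F, I, B, K, M.
Count: 8.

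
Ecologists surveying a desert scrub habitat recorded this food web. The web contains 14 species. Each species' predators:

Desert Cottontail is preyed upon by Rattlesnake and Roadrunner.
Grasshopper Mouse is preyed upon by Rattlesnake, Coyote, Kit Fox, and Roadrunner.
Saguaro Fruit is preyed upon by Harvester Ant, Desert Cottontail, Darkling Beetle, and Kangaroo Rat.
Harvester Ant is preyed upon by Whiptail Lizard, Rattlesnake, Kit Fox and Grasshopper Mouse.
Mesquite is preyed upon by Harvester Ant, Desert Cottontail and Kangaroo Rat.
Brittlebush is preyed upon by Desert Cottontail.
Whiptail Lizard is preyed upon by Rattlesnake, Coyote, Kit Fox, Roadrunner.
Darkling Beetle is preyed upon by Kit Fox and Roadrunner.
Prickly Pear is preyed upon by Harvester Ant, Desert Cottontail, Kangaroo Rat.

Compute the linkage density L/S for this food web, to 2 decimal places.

L/S = 1.93

There are L = 27 links among S = 14 species.
L/S = 27/14 = 1.9286 ≈ 1.93.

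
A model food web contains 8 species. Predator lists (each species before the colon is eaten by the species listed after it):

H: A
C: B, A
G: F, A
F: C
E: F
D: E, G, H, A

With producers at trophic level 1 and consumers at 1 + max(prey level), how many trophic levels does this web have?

Producers (level 1): D.
D → E → F → C → B gives B level 5.
No species has a prey at level 5, so no species reaches level 6.

5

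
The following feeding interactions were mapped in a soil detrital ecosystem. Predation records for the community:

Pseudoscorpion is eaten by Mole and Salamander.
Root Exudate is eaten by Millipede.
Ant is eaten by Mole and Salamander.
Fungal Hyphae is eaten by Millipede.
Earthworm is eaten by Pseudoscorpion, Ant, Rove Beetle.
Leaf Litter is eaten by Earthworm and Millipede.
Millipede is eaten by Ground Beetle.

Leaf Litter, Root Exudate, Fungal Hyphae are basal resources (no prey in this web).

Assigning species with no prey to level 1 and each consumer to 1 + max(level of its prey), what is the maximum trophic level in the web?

Basal resources (level 1): Leaf Litter, Root Exudate, Fungal Hyphae.
Leaf Litter → Earthworm → Ant → Mole gives Mole level 4.
No species has a prey at level 4, so no species reaches level 5.

4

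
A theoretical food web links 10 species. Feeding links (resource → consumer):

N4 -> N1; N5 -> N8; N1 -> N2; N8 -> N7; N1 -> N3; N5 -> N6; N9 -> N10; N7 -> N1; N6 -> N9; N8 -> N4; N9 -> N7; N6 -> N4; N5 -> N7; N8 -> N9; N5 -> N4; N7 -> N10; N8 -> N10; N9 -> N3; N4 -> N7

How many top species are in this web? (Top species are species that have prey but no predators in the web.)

Top species (has prey, but nothing eats it): N10, N2, N3.
Count: 3.

3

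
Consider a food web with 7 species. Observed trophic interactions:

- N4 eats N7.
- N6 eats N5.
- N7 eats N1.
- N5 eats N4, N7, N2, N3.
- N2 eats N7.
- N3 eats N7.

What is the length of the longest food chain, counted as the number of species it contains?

5 species

One longest chain: N1 → N7 → N4 → N5 → N6.
It has 5 species and 4 links.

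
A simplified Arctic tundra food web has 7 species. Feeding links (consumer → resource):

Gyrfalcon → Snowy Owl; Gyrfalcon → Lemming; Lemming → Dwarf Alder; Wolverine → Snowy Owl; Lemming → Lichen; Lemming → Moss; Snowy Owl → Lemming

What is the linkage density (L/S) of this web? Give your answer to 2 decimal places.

There are L = 7 links among S = 7 species.
L/S = 7/7 = 1.0000 ≈ 1.00.

L/S = 1.00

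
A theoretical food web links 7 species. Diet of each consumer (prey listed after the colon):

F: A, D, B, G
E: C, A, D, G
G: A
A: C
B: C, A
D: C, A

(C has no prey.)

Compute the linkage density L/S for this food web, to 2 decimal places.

There are L = 14 links among S = 7 species.
L/S = 14/7 = 2.0000 ≈ 2.00.

L/S = 2.00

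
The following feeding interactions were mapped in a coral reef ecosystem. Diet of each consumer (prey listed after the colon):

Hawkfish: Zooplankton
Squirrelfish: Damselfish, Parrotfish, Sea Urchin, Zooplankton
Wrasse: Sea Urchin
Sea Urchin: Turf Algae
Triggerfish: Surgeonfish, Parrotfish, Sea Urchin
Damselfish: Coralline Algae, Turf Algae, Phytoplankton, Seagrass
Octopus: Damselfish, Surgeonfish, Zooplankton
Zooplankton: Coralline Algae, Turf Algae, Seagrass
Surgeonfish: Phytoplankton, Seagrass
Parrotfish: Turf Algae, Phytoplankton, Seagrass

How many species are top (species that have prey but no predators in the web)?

Top species (has prey, but nothing eats it): Octopus, Squirrelfish, Wrasse, Hawkfish, Triggerfish.
Count: 5.

5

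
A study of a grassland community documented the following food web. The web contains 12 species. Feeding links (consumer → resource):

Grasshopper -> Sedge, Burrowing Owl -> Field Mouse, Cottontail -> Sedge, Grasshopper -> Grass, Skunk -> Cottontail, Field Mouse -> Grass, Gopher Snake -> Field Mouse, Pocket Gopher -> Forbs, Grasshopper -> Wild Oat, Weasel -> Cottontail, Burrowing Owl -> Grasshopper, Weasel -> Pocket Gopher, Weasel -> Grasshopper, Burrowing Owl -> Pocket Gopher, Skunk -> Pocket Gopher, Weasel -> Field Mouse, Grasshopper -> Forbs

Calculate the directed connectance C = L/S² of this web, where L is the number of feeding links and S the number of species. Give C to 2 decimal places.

C = 0.12

The web has S = 12 species and L = 17 feeding links.
C = L / S² = 17 / 144 = 0.1181 ≈ 0.12.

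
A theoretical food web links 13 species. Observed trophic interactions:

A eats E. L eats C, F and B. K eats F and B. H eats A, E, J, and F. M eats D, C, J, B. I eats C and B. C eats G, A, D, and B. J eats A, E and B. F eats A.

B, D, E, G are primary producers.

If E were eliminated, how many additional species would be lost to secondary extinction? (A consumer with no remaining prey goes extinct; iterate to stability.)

Remove E.
Round 1: A (all prey gone) → extinct.
Round 2: F (all prey gone) → extinct.
No further losses. Total secondary extinctions: 2.

2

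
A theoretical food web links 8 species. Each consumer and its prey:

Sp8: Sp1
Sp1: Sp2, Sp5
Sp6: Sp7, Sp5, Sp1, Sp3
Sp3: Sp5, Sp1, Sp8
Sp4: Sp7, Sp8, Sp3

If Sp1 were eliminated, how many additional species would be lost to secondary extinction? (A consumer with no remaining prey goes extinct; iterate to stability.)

1

Remove Sp1.
Round 1: Sp8 (all prey gone) → extinct.
No further losses. Total secondary extinctions: 1.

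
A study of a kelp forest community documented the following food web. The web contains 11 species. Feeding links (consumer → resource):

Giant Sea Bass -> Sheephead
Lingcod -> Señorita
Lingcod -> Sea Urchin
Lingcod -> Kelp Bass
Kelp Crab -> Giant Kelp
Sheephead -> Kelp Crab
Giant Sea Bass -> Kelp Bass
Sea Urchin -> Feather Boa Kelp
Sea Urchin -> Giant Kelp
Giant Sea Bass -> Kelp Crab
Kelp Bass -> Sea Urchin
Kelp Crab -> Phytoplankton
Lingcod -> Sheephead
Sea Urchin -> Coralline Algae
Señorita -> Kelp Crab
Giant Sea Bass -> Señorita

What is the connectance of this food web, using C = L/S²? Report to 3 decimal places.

C = 0.132

The web has S = 11 species and L = 16 feeding links.
C = L / S² = 16 / 121 = 0.1322 ≈ 0.132.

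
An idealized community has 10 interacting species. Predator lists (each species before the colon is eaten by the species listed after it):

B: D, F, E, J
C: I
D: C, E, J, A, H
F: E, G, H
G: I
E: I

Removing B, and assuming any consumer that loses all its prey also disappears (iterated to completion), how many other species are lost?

9

Remove B.
Round 1: D (all prey gone), F (all prey gone) → extinct.
Round 2: C (all prey gone), E (all prey gone), J (all prey gone), G (all prey gone), A (all prey gone), H (all prey gone) → extinct.
Round 3: I (all prey gone) → extinct.
No further losses. Total secondary extinctions: 9.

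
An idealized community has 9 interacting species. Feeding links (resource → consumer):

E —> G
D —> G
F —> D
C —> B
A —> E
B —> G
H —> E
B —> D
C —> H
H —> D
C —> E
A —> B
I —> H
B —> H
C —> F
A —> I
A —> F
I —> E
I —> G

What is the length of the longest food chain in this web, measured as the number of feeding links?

One longest chain: A → B → H → D → G.
It has 5 species and 4 links.

4 links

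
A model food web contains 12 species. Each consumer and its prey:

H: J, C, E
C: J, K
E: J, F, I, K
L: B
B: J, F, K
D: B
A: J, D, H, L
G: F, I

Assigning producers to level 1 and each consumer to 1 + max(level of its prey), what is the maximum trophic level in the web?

4

Producers (level 1): J, F, I, K.
J → B → D → A gives A level 4.
No species has a prey at level 4, so no species reaches level 5.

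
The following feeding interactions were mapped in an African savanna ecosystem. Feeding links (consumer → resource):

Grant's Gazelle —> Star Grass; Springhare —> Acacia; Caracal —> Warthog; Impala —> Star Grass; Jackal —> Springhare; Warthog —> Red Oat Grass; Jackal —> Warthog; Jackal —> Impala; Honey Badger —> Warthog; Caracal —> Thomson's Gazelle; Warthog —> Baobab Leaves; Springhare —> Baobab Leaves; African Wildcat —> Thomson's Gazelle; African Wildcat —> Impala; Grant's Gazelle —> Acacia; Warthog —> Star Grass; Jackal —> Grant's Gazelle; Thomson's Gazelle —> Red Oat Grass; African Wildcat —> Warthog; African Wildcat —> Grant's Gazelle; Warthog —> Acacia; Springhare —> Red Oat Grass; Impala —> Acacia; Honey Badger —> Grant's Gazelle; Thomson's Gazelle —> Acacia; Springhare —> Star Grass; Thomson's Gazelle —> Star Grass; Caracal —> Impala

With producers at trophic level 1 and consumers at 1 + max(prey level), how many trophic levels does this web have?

3

Producers (level 1): Star Grass, Acacia, Baobab Leaves, Red Oat Grass.
Star Grass → Warthog → Caracal gives Caracal level 3.
No species has a prey at level 3, so no species reaches level 4.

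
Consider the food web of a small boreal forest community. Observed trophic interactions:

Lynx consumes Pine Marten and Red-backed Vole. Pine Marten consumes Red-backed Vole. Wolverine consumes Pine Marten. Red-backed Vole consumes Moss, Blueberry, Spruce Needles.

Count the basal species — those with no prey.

Basal species (no prey listed): Spruce Needles, Moss, Blueberry.
Count: 3.

3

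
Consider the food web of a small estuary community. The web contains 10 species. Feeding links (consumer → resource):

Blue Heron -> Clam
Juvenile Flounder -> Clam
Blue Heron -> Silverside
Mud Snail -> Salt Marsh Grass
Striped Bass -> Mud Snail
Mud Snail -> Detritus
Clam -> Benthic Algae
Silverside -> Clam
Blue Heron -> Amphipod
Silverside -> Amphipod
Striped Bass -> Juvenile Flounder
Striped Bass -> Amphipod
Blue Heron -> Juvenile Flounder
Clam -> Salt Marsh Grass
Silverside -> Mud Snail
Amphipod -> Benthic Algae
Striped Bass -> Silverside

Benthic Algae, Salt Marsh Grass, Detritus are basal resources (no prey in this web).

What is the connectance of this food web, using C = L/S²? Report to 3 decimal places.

C = 0.170

The web has S = 10 species and L = 17 feeding links.
C = L / S² = 17 / 100 = 0.1700 ≈ 0.170.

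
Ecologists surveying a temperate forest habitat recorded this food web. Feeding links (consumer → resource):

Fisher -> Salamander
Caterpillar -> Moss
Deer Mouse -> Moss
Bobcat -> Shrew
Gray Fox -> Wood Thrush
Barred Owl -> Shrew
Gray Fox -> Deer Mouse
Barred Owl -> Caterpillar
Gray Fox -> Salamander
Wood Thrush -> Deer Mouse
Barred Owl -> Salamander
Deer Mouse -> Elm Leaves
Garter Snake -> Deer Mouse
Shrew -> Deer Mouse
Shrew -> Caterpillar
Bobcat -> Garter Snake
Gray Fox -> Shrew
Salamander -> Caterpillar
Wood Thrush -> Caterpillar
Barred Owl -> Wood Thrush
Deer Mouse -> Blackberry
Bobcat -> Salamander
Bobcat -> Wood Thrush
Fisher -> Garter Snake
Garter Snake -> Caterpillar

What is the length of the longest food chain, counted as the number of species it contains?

One longest chain: Moss → Caterpillar → Wood Thrush → Bobcat.
It has 4 species and 3 links.

4 species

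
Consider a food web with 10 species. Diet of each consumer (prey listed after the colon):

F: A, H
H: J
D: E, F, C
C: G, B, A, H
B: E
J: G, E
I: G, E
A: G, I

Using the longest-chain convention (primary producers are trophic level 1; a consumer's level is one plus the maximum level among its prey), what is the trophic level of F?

G is a producer → level 1.
I eats G (level 1); other prey at levels: E 1 → level 2.
A eats I (level 2); other prey at levels: G 1 → level 3.
F eats A (level 3); other prey at levels: H 3 → level 4.

Trophic level 4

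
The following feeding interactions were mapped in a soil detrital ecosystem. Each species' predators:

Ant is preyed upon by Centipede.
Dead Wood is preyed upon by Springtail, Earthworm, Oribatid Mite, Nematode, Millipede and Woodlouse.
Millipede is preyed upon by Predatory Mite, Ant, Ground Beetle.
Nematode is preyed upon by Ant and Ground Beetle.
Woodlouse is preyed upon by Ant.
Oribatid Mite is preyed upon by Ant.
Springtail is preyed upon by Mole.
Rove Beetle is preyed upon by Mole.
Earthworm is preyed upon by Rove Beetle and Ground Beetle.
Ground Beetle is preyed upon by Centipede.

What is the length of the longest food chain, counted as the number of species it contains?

One longest chain: Dead Wood → Oribatid Mite → Ant → Centipede.
It has 4 species and 3 links.

4 species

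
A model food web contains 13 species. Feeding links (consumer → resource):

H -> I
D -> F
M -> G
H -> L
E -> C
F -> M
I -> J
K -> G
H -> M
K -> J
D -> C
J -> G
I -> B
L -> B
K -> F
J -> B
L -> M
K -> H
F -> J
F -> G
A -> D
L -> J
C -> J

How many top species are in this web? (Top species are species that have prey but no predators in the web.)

3

Top species (has prey, but nothing eats it): E, K, A.
Count: 3.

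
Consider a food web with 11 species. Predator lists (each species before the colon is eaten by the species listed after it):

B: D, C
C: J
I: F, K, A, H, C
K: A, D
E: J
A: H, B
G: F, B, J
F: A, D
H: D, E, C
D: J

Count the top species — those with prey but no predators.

Top species (has prey, but nothing eats it): J.
Count: 1.

1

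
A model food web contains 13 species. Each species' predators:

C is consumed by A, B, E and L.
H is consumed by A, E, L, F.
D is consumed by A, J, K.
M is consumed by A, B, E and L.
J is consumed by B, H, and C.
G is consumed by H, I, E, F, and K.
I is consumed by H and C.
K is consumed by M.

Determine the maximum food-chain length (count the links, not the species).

One longest chain: G → K → M → A.
It has 4 species and 3 links.

3 links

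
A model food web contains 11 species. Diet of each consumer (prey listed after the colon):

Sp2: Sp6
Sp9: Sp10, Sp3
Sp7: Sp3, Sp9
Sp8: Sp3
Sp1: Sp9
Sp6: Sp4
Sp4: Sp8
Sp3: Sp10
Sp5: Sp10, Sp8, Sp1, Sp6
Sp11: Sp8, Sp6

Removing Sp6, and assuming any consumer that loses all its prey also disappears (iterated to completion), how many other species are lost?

Remove Sp6.
Round 1: Sp2 (all prey gone) → extinct.
No further losses. Total secondary extinctions: 1.

1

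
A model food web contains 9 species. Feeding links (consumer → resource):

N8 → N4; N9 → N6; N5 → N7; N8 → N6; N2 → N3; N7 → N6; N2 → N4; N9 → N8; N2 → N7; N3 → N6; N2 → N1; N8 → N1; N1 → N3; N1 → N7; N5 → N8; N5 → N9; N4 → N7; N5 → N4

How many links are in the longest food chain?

One longest chain: N6 → N3 → N1 → N8 → N9 → N5.
It has 6 species and 5 links.

5 links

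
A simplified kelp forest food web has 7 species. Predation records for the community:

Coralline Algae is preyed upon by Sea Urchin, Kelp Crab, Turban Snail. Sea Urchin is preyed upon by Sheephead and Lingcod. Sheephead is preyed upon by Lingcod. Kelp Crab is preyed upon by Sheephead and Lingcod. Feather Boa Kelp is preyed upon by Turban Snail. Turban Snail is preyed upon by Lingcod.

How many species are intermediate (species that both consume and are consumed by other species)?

Intermediate species (has both prey and predators): Sea Urchin, Turban Snail, Kelp Crab, Sheephead.
Count: 4.

4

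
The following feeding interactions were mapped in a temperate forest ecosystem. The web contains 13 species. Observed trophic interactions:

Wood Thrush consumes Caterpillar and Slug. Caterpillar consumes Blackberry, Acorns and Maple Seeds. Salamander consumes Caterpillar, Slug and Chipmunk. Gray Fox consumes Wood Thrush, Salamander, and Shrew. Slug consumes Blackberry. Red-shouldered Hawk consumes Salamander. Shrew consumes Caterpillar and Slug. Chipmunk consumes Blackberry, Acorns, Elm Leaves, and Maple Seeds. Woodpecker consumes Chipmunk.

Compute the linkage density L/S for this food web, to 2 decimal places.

L/S = 1.54

There are L = 20 links among S = 13 species.
L/S = 20/13 = 1.5385 ≈ 1.54.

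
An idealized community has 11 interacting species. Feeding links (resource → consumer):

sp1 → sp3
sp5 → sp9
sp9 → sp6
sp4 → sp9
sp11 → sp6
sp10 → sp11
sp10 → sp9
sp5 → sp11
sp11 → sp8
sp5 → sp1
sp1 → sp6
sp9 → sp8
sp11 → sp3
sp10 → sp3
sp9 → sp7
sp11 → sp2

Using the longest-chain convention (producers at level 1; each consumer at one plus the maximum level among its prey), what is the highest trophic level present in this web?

3

Producers (level 1): sp4, sp10, sp5.
sp5 → sp1 → sp3 gives sp3 level 3.
No species has a prey at level 3, so no species reaches level 4.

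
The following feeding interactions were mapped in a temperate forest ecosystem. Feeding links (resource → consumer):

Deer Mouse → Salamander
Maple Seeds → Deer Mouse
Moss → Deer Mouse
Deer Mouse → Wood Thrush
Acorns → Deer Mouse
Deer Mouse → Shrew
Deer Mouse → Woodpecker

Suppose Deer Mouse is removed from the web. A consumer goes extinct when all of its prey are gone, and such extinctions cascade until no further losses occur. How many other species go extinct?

Remove Deer Mouse.
Round 1: Salamander (all prey gone), Shrew (all prey gone), Wood Thrush (all prey gone), Woodpecker (all prey gone) → extinct.
No further losses. Total secondary extinctions: 4.

4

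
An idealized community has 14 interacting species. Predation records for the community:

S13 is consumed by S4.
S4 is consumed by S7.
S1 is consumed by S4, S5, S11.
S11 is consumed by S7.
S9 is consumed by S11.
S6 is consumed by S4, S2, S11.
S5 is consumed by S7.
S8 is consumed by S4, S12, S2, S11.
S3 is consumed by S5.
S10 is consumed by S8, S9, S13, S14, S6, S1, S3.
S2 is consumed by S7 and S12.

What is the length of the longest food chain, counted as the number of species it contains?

4 species

One longest chain: S10 → S8 → S4 → S7.
It has 4 species and 3 links.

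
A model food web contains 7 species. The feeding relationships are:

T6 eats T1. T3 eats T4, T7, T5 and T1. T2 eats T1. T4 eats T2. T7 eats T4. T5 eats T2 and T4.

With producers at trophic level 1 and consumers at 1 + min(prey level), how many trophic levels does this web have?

Producers (level 1): T1.
Following each consumer down to its lowest-level prey: T1 → T2 → T4 → T7 (levels 1 through 4).
All prey of T7 (T4 3) are at level 3 or above, so T7 is at level 1 + 3 = 4.
Every consumer has at least one prey at level 3 or below, so none exceeds level 4.

4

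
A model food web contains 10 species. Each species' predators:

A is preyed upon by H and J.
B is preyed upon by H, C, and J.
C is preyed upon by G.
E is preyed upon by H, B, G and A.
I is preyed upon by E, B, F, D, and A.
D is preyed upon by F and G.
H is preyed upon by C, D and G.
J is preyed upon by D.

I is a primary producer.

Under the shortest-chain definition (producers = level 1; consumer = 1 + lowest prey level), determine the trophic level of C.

Trophic level 3

I is a producer → level 1.
B eats I → level 2.
C eats B → level 3.
No prey of C is below level 2, so 3 is the minimum.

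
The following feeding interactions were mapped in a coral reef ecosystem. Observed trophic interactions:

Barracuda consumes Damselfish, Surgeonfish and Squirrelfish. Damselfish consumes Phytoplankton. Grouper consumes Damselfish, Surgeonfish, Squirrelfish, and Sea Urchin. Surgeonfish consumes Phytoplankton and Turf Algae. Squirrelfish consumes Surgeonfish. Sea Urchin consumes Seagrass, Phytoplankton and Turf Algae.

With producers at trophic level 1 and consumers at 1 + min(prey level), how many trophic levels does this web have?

Producers (level 1): Phytoplankton, Seagrass, Turf Algae.
Following each consumer down to its lowest-level prey: Phytoplankton → Surgeonfish → Barracuda (levels 1 through 3).
All prey of Barracuda (Surgeonfish 2, Damselfish 2, Squirrelfish 3) are at level 2 or above, so Barracuda is at level 1 + 2 = 3.
Every consumer has at least one prey at level 2 or below, so none exceeds level 3.

3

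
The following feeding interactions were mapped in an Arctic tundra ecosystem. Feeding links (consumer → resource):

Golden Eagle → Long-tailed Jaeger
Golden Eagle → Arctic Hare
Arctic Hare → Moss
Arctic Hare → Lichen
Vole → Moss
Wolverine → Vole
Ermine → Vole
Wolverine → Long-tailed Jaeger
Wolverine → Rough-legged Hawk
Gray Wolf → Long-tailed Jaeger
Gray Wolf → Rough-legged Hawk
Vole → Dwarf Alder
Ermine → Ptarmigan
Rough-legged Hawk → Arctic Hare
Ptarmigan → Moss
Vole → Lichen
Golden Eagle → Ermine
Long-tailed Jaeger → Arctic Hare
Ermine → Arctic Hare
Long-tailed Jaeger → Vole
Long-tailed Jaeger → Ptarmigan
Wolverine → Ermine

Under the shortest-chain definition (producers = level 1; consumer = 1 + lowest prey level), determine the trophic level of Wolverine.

Trophic level 3

Lichen is a producer → level 1.
Vole eats Lichen → level 2.
Wolverine eats Vole → level 3.
No prey of Wolverine is below level 2, so 3 is the minimum.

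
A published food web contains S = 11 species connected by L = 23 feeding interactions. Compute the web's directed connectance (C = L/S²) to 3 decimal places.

C = 0.190

The web has S = 11 species and L = 23 feeding links.
C = L / S² = 23 / 121 = 0.1901 ≈ 0.190.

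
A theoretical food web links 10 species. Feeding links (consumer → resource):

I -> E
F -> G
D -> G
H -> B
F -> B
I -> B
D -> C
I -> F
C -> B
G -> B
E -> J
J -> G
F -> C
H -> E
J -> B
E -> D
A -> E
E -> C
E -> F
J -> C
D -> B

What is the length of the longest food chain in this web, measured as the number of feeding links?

4 links

One longest chain: B → G → D → E → A.
It has 5 species and 4 links.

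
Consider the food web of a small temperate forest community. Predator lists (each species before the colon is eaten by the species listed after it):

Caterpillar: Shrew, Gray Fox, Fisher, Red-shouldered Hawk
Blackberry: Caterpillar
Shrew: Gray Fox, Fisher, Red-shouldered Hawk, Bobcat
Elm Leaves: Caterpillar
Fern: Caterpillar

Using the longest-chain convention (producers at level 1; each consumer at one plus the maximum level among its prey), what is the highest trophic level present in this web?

4

Producers (level 1): Fern, Elm Leaves, Blackberry.
Fern → Caterpillar → Shrew → Bobcat gives Bobcat level 4.
No species has a prey at level 4, so no species reaches level 5.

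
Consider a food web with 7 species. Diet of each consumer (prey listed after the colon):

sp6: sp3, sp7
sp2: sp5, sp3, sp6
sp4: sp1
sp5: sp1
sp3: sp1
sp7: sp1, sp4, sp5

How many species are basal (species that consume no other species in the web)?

1

Basal species (no prey listed): sp1.
Count: 1.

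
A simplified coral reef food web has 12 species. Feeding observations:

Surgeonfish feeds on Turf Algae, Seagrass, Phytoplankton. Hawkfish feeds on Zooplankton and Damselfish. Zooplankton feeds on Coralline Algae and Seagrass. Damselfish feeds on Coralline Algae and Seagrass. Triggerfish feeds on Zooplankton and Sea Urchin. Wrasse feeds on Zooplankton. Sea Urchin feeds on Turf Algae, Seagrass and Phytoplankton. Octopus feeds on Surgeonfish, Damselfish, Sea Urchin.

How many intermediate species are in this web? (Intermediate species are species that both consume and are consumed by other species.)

4

Intermediate species (has both prey and predators): Damselfish, Sea Urchin, Zooplankton, Surgeonfish.
Count: 4.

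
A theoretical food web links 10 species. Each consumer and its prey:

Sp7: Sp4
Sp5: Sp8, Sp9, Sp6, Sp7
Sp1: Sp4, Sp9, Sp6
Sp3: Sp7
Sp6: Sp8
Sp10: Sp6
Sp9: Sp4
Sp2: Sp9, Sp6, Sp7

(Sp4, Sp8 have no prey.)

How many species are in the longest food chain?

3 species

One longest chain: Sp4 → Sp9 → Sp5.
It has 3 species and 2 links.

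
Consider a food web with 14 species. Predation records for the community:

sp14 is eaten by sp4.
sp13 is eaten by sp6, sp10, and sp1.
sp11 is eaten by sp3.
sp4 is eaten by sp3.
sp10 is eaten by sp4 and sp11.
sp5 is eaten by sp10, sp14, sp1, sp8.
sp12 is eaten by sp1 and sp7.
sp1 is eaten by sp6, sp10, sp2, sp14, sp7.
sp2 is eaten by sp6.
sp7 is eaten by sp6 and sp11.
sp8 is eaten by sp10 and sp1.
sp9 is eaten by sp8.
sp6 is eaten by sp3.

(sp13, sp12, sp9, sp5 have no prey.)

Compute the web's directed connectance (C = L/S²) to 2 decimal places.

The web has S = 14 species and L = 26 feeding links.
C = L / S² = 26 / 196 = 0.1327 ≈ 0.13.

C = 0.13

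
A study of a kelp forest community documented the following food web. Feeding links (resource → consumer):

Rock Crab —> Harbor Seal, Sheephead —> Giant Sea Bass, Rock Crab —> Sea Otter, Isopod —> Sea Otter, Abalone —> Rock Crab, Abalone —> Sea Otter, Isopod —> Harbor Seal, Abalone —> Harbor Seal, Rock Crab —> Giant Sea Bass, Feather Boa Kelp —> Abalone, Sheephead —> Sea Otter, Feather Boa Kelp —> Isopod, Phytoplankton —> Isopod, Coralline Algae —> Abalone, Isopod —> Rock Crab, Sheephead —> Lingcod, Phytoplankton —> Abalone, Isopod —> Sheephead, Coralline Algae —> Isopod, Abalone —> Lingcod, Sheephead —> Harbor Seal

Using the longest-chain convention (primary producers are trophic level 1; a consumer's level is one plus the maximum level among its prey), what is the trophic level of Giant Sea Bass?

Feather Boa Kelp is a producer → level 1.
Abalone eats Feather Boa Kelp (level 1); other prey at levels: Coralline Algae 1, Phytoplankton 1 → level 2.
Rock Crab eats Abalone (level 2); other prey at levels: Isopod 2 → level 3.
Giant Sea Bass eats Rock Crab (level 3); other prey at levels: Sheephead 3 → level 4.

Trophic level 4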